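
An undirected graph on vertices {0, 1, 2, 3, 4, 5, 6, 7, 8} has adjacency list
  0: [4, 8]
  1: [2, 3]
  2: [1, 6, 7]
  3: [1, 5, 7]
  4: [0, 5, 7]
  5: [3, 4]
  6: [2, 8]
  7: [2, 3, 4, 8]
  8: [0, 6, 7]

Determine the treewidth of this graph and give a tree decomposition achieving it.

Each bag holds 4 vertices, so the decomposition has width 3, which upper-bounds the treewidth. For the lower bound: the 4 vertex sets {0,4,5}, {8}, {7}, {1,2,3,6} are disjoint, each induces a connected subgraph, and every pair is joined by at least one edge of G. Contracting each set to a single vertex therefore yields K_{4} as a minor, and since treewidth is minor-monotone, tw(G) ≥ tw(K_{4}) = 3. Combining the bounds, tw(G) = 3.

Treewidth 3.
One optimal decomposition is:
Bags: B1 = {0, 4, 5, 8}  B2 = {4, 5, 7, 8}  B3 = {3, 5, 7, 8}  B4 = {3, 6, 7, 8}  B5 = {2, 3, 6, 7}  B6 = {1, 2, 3, 6}
Tree: B1–B2, B2–B3, B3–B4, B4–B5, B5–B6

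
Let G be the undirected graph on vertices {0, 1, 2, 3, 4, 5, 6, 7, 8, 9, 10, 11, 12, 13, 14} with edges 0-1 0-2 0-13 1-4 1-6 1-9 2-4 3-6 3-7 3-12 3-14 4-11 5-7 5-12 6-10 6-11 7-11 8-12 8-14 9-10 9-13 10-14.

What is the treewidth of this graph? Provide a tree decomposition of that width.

Treewidth 3.
One such decomposition:
Bags: B1 = {5, 7, 8, 12}  B2 = {3, 7, 8, 12}  B3 = {3, 7, 8, 14}  B4 = {3, 7, 11, 14}  B5 = {3, 6, 11, 14}  B6 = {6, 10, 11, 14}  B7 = {4, 6, 10, 11}  B8 = {1, 4, 6, 10}  B9 = {1, 4, 9, 10}  B10 = {1, 2, 4, 9}  B11 = {0, 1, 2, 9}  B12 = {0, 2, 9, 13}
Tree: B1–B2, B2–B3, B3–B4, B4–B5, B5–B6, B6–B7, B7–B8, B8–B9, B9–B10, B10–B11, B11–B12

Every bag has size at most 4, so the width is 4 − 1 = 3 and tw(G) ≤ 3. For the lower bound: the 4 vertex sets {5,8,12}, {7}, {3}, {6,10,11,14} are disjoint, each induces a connected subgraph, and every pair is joined by at least one edge of G. Contracting each set to a single vertex therefore yields K_{4} as a minor, and since treewidth is minor-monotone, tw(G) ≥ tw(K_{4}) = 3. Therefore the treewidth is 3.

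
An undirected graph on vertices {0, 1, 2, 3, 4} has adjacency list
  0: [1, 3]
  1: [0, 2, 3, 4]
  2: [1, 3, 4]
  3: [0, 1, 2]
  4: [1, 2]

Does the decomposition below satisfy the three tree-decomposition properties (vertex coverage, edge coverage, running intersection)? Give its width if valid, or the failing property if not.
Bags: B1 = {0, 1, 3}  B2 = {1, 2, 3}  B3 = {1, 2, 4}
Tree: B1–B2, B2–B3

Every vertex of G appears in some bag (union = {0, 1, 2, 3, 4}); every edge is covered by a bag; and for each vertex v the set of bags containing v is connected in the bag tree. The decomposition is therefore valid. The largest bag has 3 vertices, so the width is 2.

Yes; width 2.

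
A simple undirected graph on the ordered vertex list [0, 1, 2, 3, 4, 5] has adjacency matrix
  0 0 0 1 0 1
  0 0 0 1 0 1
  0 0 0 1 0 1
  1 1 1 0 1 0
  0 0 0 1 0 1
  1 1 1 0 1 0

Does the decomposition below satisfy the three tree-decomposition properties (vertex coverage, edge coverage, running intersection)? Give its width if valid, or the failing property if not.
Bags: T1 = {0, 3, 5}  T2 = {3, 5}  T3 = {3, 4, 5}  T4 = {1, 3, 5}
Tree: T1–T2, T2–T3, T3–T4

No — vertex 2 appears in no bag.

A tree decomposition must satisfy three properties: every vertex lies in some bag; for every edge, both endpoints lie together in some bag; and for every vertex, the bags containing it form a connected subtree. Here vertex 2 appears in no bag, so the decomposition is invalid.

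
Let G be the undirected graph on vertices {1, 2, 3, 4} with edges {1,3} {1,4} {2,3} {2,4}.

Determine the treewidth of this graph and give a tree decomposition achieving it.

Treewidth 2.
Bags: B1 = {1, 3, 4}  B2 = {2, 3, 4}
Tree: B1–B2

The largest bag has 3 vertices, giving width 2; this decomposition certifies tw(G) ≤ 2. For the lower bound, G contains the cycle 3–1–4–2–3, so G is not a forest; only forests have treewidth ≤ 1, hence tw(G) ≥ 2. Hence tw(G) = 2 exactly.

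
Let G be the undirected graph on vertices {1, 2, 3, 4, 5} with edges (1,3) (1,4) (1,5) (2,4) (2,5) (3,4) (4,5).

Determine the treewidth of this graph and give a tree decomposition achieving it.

Treewidth 2.
One optimal decomposition is:
Bags: B1 = {2, 4, 5}  B2 = {1, 4, 5}  B3 = {1, 3, 4}
Tree: B1–B2, B2–B3

The largest bag has 3 vertices, giving width 2; this decomposition certifies tw(G) ≤ 2. For the lower bound, the 3 vertices {1, 3, 4} are pairwise adjacent, and any tree decomposition puts a clique entirely inside one bag — forcing width ≥ 2. The upper and lower bounds meet at 2, so that is the treewidth.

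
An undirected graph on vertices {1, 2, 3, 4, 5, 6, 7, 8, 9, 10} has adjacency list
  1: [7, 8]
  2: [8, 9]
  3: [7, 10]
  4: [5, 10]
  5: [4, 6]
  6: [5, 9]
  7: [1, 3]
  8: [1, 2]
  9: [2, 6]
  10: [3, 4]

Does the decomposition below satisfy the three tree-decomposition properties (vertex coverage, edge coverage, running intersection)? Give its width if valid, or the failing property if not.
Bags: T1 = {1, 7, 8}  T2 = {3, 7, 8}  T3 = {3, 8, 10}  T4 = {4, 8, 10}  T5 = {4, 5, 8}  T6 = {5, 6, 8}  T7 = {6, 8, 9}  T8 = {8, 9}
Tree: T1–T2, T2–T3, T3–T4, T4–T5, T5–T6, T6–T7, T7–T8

No — vertex 2 appears in no bag.

A tree decomposition must satisfy three properties: every vertex lies in some bag; for every edge, both endpoints lie together in some bag; and for every vertex, the bags containing it form a connected subtree. Here vertex 2 appears in no bag, so the decomposition is invalid.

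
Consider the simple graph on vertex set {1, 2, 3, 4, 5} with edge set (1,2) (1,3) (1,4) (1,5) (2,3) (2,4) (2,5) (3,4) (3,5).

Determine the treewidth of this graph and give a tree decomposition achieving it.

Treewidth 3.
One optimal decomposition is:
Bags: B1 = {1, 2, 3, 4}  B2 = {1, 2, 3, 5}
Tree: B1–B2

Each bag holds 4 vertices, so the decomposition has width 3, which upper-bounds the treewidth. For the lower bound, the 4 vertices {1, 2, 3, 4} are pairwise adjacent, and any tree decomposition puts a clique entirely inside one bag — forcing width ≥ 3. Combining the bounds, tw(G) = 3.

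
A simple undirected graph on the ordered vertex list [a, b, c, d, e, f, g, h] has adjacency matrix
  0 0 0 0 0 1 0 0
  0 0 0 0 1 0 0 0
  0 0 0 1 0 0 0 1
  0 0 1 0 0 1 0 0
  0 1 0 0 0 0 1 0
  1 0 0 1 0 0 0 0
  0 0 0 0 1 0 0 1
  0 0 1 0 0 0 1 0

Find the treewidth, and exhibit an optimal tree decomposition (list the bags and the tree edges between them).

Treewidth 1.
Bags: B1 = {b, e}  B2 = {e, g}  B3 = {g, h}  B4 = {c, h}  B5 = {c, d}  B6 = {d, f}  B7 = {a, f}
Tree: B1–B2, B2–B3, B3–B4, B4–B5, B5–B6, B6–B7

Each bag holds 2 vertices, so the decomposition has width 1, which upper-bounds the treewidth. Since G has at least one edge (e.g. b–e), it is not an edgeless graph, so tw(G) ≥ 1. The upper and lower bounds meet at 1, so that is the treewidth.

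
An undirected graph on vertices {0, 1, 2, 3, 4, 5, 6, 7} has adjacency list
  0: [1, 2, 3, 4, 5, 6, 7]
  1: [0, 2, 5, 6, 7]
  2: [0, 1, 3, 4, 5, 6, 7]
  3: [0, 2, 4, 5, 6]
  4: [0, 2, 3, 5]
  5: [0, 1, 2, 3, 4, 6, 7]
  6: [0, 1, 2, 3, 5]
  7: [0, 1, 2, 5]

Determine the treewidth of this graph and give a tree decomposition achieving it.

Each bag holds 5 vertices, so the decomposition has width 4, which upper-bounds the treewidth. On the other hand G contains the 5-clique {0, 1, 2, 5, 6}. A clique must lie in a single bag of any decomposition, so no decomposition can have width below 4. The upper and lower bounds meet at 4, so that is the treewidth.

Treewidth 4.
One such decomposition:
Bags: B1 = {0, 2, 3, 4, 5}  B2 = {0, 2, 3, 5, 6}  B3 = {0, 1, 2, 5, 6}  B4 = {0, 1, 2, 5, 7}
Tree: B1–B2, B2–B3, B3–B4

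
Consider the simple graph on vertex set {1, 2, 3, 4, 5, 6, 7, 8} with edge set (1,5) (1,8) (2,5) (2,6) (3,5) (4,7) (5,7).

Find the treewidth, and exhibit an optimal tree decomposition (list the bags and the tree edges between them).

Treewidth 1.
Bags: B1 = {5, 7}  B2 = {4, 7}  B3 = {3, 5}  B4 = {2, 5}  B5 = {2, 6}  B6 = {1, 5}  B7 = {1, 8}
Tree: B1–B2, B1–B3, B1–B4, B4–B5, B4–B6, B6–B7

Each bag holds 2 vertices, so the decomposition has width 1, which upper-bounds the treewidth. Any graph with an edge has treewidth ≥ 1, and G has the edge 7–5. Therefore the treewidth is 1.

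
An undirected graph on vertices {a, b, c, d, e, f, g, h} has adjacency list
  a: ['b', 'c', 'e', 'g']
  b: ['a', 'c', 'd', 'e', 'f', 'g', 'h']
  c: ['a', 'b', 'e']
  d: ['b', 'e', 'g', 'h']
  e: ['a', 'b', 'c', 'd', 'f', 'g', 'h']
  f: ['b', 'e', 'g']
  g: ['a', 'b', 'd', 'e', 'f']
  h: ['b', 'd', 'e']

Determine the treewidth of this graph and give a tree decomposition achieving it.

Treewidth 3.
One such decomposition:
Bags: B1 = {b, e, f, g}  B2 = {a, b, e, g}  B3 = {a, b, c, e}  B4 = {b, d, e, g}  B5 = {b, d, e, h}
Tree: B1–B2, B2–B3, B2–B4, B4–B5

The largest bag has 4 vertices, giving width 3; this decomposition certifies tw(G) ≤ 3. Conversely, {b, d, e, g} is a clique of size 4, and the vertices of any clique must share a bag in every tree decomposition; so some bag has ≥ 4 vertices and tw(G) ≥ 3. Hence tw(G) = 3 exactly.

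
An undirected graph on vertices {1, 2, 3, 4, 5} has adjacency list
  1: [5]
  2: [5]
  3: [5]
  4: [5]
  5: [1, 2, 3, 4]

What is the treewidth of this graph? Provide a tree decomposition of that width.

Treewidth 1.
One such decomposition:
Bags: B1 = {3, 5}  B2 = {2, 5}  B3 = {4, 5}  B4 = {1, 5}
Tree: B1–B2, B1–B3, B1–B4

The largest bag has 2 vertices, giving width 1; this decomposition certifies tw(G) ≤ 1. Any graph with an edge has treewidth ≥ 1, and G has the edge 5–3. Therefore the treewidth is 1.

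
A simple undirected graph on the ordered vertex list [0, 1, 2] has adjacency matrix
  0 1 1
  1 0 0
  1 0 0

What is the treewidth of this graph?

A width-1 tree decomposition is:
Bags: B1 = {0, 2}  B2 = {0, 1}
Tree: B1–B2
Each bag holds 2 vertices, so the decomposition has width 1, which upper-bounds the treewidth. Since G has at least one edge (e.g. 0–2), it is not an edgeless graph, so tw(G) ≥ 1. Therefore the treewidth is 1.

1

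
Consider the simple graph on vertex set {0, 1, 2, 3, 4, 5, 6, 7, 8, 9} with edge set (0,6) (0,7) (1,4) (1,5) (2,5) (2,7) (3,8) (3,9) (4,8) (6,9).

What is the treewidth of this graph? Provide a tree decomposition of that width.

Treewidth 2.
Bags: B1 = {3, 8, 9}  B2 = {6, 8, 9}  B3 = {0, 6, 8}  B4 = {0, 7, 8}  B5 = {2, 7, 8}  B6 = {2, 5, 8}  B7 = {1, 5, 8}  B8 = {1, 4, 8}
Tree: B1–B2, B2–B3, B3–B4, B4–B5, B5–B6, B6–B7, B7–B8

Every bag has size at most 3, so the width is 3 − 1 = 2 and tw(G) ≤ 2. The edges 8–3–9–6–0–7–2–5–1–4–8 form a cycle, so G is not a tree and its treewidth is at least 2. Therefore the treewidth is 2.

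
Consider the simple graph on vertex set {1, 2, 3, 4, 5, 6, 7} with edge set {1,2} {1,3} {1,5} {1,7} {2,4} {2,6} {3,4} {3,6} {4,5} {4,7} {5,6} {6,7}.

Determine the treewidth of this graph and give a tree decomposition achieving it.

The largest bag has 4 vertices, giving width 3; this decomposition certifies tw(G) ≤ 3. For the lower bound: the 4 vertex sets {6,7}, {3,4}, {1}, {5} are disjoint, each induces a connected subgraph, and every pair is joined by at least one edge of G. Contracting each set to a single vertex therefore yields K_{4} as a minor, and since treewidth is minor-monotone, tw(G) ≥ tw(K_{4}) = 3. The upper and lower bounds meet at 3, so that is the treewidth.

Treewidth 3.
One optimal decomposition is:
Bags: B1 = {1, 4, 6, 7}  B2 = {1, 3, 4, 6}  B3 = {1, 4, 5, 6}  B4 = {1, 2, 4, 6}
Tree: B1–B2, B2–B3, B3–B4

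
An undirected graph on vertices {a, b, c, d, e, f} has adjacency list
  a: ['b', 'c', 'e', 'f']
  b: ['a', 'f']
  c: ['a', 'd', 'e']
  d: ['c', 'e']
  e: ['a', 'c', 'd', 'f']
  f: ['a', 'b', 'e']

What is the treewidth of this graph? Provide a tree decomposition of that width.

Treewidth 2.
One such decomposition:
Bags: B1 = {a, c, e}  B2 = {a, e, f}  B3 = {a, b, f}  B4 = {c, d, e}
Tree: B1–B2, B2–B3, B1–B4

Every bag has size at most 3, so the width is 3 − 1 = 2 and tw(G) ≤ 2. For the lower bound, the 3 vertices {c, d, e} are pairwise adjacent, and any tree decomposition puts a clique entirely inside one bag — forcing width ≥ 2. Combining the bounds, tw(G) = 2.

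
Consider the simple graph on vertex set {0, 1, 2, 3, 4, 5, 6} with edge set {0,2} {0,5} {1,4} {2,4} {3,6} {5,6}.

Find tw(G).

A width-1 tree decomposition is:
Bags: B1 = {1, 4}  B2 = {2, 4}  B3 = {0, 2}  B4 = {0, 5}  B5 = {5, 6}  B6 = {3, 6}
Tree: B1–B2, B2–B3, B3–B4, B4–B5, B5–B6
The largest bag has 2 vertices, giving width 1; this decomposition certifies tw(G) ≤ 1. Any graph with an edge has treewidth ≥ 1, and G has the edge 1–4. Hence tw(G) = 1 exactly.

1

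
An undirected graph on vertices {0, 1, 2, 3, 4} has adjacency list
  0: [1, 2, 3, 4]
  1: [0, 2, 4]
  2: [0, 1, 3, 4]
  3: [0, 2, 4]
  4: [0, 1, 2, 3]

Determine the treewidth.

3

A width-3 tree decomposition is:
Bags: B1 = {0, 2, 3, 4}  B2 = {0, 1, 2, 4}
Tree: B1–B2
The largest bag has 4 vertices, giving width 3; this decomposition certifies tw(G) ≤ 3. Conversely, {0, 1, 2, 4} is a clique of size 4, and the vertices of any clique must share a bag in every tree decomposition; so some bag has ≥ 4 vertices and tw(G) ≥ 3. The upper and lower bounds meet at 3, so that is the treewidth.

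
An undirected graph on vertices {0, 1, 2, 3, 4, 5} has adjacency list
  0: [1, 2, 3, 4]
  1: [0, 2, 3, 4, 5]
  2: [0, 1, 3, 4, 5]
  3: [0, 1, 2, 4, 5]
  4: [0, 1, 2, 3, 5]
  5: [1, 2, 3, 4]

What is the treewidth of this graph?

A width-4 tree decomposition is:
Bags: B1 = {1, 2, 3, 4, 5}  B2 = {0, 1, 2, 3, 4}
Tree: B1–B2
Each bag holds 5 vertices, so the decomposition has width 4, which upper-bounds the treewidth. Conversely, {0, 1, 2, 3, 4} is a clique of size 5, and the vertices of any clique must share a bag in every tree decomposition; so some bag has ≥ 5 vertices and tw(G) ≥ 4. Combining the bounds, tw(G) = 4.

4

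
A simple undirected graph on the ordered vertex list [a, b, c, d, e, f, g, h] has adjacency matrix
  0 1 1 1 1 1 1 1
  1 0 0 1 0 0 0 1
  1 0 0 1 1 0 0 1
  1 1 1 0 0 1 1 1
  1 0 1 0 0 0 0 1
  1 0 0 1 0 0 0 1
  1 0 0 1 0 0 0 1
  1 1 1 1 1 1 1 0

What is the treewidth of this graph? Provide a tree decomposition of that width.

Treewidth 3.
Bags: B1 = {a, d, g, h}  B2 = {a, b, d, h}  B3 = {a, d, f, h}  B4 = {a, c, d, h}  B5 = {a, c, e, h}
Tree: B1–B2, B1–B3, B1–B4, B4–B5

Each bag holds 4 vertices, so the decomposition has width 3, which upper-bounds the treewidth. On the other hand G contains the 4-clique {a, d, g, h}. A clique must lie in a single bag of any decomposition, so no decomposition can have width below 3. Hence tw(G) = 3 exactly.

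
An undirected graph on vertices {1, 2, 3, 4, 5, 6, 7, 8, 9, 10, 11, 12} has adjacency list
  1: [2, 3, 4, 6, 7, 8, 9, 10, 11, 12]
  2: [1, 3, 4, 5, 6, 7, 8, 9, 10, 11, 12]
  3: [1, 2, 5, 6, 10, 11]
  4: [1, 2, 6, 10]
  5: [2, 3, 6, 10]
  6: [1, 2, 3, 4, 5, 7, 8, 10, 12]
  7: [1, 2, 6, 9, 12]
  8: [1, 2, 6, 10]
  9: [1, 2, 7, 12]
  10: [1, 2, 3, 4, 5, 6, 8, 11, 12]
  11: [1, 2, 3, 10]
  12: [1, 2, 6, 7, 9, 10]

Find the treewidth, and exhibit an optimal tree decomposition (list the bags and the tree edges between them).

The largest bag has 5 vertices, giving width 4; this decomposition certifies tw(G) ≤ 4. For the lower bound, the 5 vertices {1, 2, 7, 9, 12} are pairwise adjacent, and any tree decomposition puts a clique entirely inside one bag — forcing width ≥ 4. Therefore the treewidth is 4.

Treewidth 4.
One such decomposition:
Bags: B1 = {1, 2, 6, 7, 12}  B2 = {1, 2, 6, 10, 12}  B3 = {1, 2, 3, 6, 10}  B4 = {1, 2, 6, 8, 10}  B5 = {1, 2, 3, 10, 11}  B6 = {2, 3, 5, 6, 10}  B7 = {1, 2, 4, 6, 10}  B8 = {1, 2, 7, 9, 12}
Tree: B1–B2, B2–B3, B2–B4, B3–B5, B3–B6, B2–B7, B1–B8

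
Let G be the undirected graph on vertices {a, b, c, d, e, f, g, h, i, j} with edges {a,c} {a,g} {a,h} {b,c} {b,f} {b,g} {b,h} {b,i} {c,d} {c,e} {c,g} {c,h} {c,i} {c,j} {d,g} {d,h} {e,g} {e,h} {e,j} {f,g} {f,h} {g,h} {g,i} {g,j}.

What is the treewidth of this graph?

A width-3 tree decomposition is:
Bags: B1 = {c, e, g, h}  B2 = {a, c, g, h}  B3 = {b, c, g, h}  B4 = {b, f, g, h}  B5 = {b, c, g, i}  B6 = {c, d, g, h}  B7 = {c, e, g, j}
Tree: B1–B2, B1–B3, B3–B4, B3–B5, B2–B6, B1–B7
The largest bag has 4 vertices, giving width 3; this decomposition certifies tw(G) ≤ 3. On the other hand G contains the 4-clique {c, e, g, j}. A clique must lie in a single bag of any decomposition, so no decomposition can have width below 3. Hence tw(G) = 3 exactly.

3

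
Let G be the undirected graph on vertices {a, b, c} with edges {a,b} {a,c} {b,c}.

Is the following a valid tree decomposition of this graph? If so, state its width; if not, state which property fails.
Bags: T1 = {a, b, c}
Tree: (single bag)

Yes; width 2.

Every vertex of G appears in some bag (union = {a, b, c}); every edge is covered by a bag; and for each vertex v the set of bags containing v is connected in the bag tree. The decomposition is therefore valid. The largest bag has 3 vertices, so the width is 2.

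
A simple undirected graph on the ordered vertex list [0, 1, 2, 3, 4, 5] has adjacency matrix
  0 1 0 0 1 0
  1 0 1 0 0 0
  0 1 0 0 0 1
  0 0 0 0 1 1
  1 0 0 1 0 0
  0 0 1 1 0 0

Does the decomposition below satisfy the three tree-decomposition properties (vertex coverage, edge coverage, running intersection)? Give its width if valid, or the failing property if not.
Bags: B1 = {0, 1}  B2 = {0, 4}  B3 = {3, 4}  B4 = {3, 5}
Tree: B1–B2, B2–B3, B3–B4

A tree decomposition must satisfy three properties: every vertex lies in some bag; for every edge, both endpoints lie together in some bag; and for every vertex, the bags containing it form a connected subtree. Here vertex 2 appears in no bag, so the decomposition is invalid.

No — vertex 2 appears in no bag.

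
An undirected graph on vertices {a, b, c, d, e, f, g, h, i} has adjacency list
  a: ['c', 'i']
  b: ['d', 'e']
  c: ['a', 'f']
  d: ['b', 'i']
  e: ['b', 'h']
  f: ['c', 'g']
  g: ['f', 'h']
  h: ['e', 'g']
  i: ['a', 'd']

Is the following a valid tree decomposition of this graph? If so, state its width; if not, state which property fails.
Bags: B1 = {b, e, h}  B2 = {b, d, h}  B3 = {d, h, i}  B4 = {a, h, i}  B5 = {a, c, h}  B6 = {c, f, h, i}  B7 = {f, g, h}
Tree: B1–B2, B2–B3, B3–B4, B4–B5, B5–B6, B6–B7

No — bags containing vertex i are not connected in the tree.

A tree decomposition must satisfy three properties: every vertex lies in some bag; for every edge, both endpoints lie together in some bag; and for every vertex, the bags containing it form a connected subtree. Here bags containing vertex i are not connected in the tree, so the decomposition is invalid.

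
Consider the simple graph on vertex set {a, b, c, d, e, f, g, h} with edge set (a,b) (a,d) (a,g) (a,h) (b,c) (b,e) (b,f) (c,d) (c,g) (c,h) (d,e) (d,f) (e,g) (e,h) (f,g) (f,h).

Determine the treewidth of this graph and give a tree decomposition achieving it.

Treewidth 4.
One optimal decomposition is:
Bags: B1 = {a, c, d, e, f}  B2 = {a, c, e, f, g}  B3 = {a, b, c, e, f}  B4 = {a, c, e, f, h}
Tree: B1–B2, B2–B3, B3–B4

Each bag holds 5 vertices, so the decomposition has width 4, which upper-bounds the treewidth. For the lower bound: the 5 vertex sets {d,e}, {a,g}, {b,c}, {f}, {h} are disjoint, each induces a connected subgraph, and every pair is joined by at least one edge of G. Contracting each set to a single vertex therefore yields K_{5} as a minor, and since treewidth is minor-monotone, tw(G) ≥ tw(K_{5}) = 4. Hence tw(G) = 4 exactly.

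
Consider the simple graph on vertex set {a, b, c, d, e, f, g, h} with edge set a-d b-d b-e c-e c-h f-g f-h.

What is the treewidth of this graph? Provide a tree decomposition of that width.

Treewidth 1.
One optimal decomposition is:
Bags: B1 = {f, g}  B2 = {f, h}  B3 = {c, h}  B4 = {c, e}  B5 = {b, e}  B6 = {b, d}  B7 = {a, d}
Tree: B1–B2, B2–B3, B3–B4, B4–B5, B5–B6, B6–B7

Every bag has size at most 2, so the width is 2 − 1 = 1 and tw(G) ≤ 1. G has an edge, so its treewidth is at least 1. Hence tw(G) = 1 exactly.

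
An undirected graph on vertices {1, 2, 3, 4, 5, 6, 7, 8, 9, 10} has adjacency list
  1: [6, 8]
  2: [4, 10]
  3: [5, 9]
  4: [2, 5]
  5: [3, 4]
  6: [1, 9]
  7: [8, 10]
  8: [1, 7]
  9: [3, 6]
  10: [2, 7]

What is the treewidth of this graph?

2

A width-2 tree decomposition is:
Bags: B1 = {2, 4, 10}  B2 = {4, 7, 10}  B3 = {4, 7, 8}  B4 = {1, 4, 8}  B5 = {1, 4, 6}  B6 = {4, 6, 9}  B7 = {3, 4, 9}  B8 = {3, 4, 5}
Tree: B1–B2, B2–B3, B3–B4, B4–B5, B5–B6, B6–B7, B7–B8
Each bag holds 3 vertices, so the decomposition has width 2, which upper-bounds the treewidth. For the lower bound, G contains the cycle 4–2–10–7–8–1–6–9–3–5–4, so G is not a forest; only forests have treewidth ≤ 1, hence tw(G) ≥ 2. Therefore the treewidth is 2.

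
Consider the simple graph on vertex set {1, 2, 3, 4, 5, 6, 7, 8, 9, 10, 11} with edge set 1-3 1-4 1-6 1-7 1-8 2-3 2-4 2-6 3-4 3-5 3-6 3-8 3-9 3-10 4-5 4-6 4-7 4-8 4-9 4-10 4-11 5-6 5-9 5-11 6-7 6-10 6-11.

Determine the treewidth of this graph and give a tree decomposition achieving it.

Each bag holds 4 vertices, so the decomposition has width 3, which upper-bounds the treewidth. On the other hand G contains the 4-clique {4, 5, 6, 11}. A clique must lie in a single bag of any decomposition, so no decomposition can have width below 3. The upper and lower bounds meet at 3, so that is the treewidth.

Treewidth 3.
One such decomposition:
Bags: B1 = {1, 3, 4, 6}  B2 = {3, 4, 5, 6}  B3 = {1, 4, 6, 7}  B4 = {1, 3, 4, 8}  B5 = {3, 4, 6, 10}  B6 = {2, 3, 4, 6}  B7 = {3, 4, 5, 9}  B8 = {4, 5, 6, 11}
Tree: B1–B2, B1–B3, B1–B4, B2–B5, B2–B6, B2–B7, B2–B8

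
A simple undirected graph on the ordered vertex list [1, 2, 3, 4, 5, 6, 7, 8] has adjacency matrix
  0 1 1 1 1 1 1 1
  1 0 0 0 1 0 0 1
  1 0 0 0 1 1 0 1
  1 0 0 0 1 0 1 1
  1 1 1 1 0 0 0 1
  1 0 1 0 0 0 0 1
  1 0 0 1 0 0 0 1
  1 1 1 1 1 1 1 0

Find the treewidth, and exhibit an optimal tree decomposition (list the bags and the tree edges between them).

Treewidth 3.
Bags: B1 = {1, 4, 5, 8}  B2 = {1, 3, 5, 8}  B3 = {1, 4, 7, 8}  B4 = {1, 2, 5, 8}  B5 = {1, 3, 6, 8}
Tree: B1–B2, B1–B3, B1–B4, B2–B5

Every bag has size at most 4, so the width is 4 − 1 = 3 and tw(G) ≤ 3. For the lower bound, the 4 vertices {1, 2, 5, 8} are pairwise adjacent, and any tree decomposition puts a clique entirely inside one bag — forcing width ≥ 3. The upper and lower bounds meet at 3, so that is the treewidth.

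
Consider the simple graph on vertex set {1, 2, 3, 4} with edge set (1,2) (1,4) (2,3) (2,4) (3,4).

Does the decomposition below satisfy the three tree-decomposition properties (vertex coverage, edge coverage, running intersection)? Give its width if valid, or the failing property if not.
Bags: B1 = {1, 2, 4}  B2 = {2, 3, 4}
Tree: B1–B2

Yes; width 2.

Checking the three conditions: (i) the bags cover all of {1, 2, 3, 4}; (ii) for each edge, some bag contains both endpoints; (iii) the bags containing any fixed vertex form a subtree. All hold, so the decomposition is valid with width 3 − 1 = 2.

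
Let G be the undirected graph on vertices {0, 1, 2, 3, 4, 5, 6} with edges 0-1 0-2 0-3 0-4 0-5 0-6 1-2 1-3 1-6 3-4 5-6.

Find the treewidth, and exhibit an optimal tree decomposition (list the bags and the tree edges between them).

Every bag has size at most 3, so the width is 3 − 1 = 2 and tw(G) ≤ 2. For the lower bound, the 3 vertices {0, 1, 2} are pairwise adjacent, and any tree decomposition puts a clique entirely inside one bag — forcing width ≥ 2. Therefore the treewidth is 2.

Treewidth 2.
Bags: B1 = {0, 1, 3}  B2 = {0, 3, 4}  B3 = {0, 1, 2}  B4 = {0, 1, 6}  B5 = {0, 5, 6}
Tree: B1–B2, B1–B3, B3–B4, B4–B5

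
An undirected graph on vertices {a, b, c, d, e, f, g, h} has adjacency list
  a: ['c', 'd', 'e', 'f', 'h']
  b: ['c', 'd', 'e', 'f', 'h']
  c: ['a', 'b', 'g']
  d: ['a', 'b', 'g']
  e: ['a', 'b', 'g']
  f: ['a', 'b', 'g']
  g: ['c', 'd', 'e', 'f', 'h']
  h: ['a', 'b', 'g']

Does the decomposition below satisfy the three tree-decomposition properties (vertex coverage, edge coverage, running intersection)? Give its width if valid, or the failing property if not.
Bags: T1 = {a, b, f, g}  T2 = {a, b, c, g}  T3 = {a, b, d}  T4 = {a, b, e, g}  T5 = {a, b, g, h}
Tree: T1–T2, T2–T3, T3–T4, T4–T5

A tree decomposition must satisfy three properties: every vertex lies in some bag; for every edge, both endpoints lie together in some bag; and for every vertex, the bags containing it form a connected subtree. Here edge (g,d) lies in no bag, so the decomposition is invalid.

No — edge (g,d) lies in no bag.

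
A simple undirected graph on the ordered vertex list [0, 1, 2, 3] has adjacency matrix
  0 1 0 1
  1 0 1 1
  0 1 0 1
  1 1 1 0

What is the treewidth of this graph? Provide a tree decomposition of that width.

The largest bag has 3 vertices, giving width 2; this decomposition certifies tw(G) ≤ 2. On the other hand G contains the 3-clique {0, 1, 3}. A clique must lie in a single bag of any decomposition, so no decomposition can have width below 2. Combining the bounds, tw(G) = 2.

Treewidth 2.
Bags: B1 = {0, 1, 3}  B2 = {1, 2, 3}
Tree: B1–B2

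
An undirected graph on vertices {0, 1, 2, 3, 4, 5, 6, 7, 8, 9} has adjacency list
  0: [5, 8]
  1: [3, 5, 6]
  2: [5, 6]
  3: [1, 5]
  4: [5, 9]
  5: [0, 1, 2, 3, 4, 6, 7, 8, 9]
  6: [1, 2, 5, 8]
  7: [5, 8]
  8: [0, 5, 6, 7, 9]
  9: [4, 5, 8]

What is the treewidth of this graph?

2

A width-2 tree decomposition is:
Bags: B1 = {1, 3, 5}  B2 = {1, 5, 6}  B3 = {5, 6, 8}  B4 = {5, 8, 9}  B5 = {4, 5, 9}  B6 = {2, 5, 6}  B7 = {5, 7, 8}  B8 = {0, 5, 8}
Tree: B1–B2, B2–B3, B3–B4, B4–B5, B3–B6, B4–B7, B7–B8
Each bag holds 3 vertices, so the decomposition has width 2, which upper-bounds the treewidth. Conversely, {1, 3, 5} is a clique of size 3, and the vertices of any clique must share a bag in every tree decomposition; so some bag has ≥ 3 vertices and tw(G) ≥ 2. Therefore the treewidth is 2.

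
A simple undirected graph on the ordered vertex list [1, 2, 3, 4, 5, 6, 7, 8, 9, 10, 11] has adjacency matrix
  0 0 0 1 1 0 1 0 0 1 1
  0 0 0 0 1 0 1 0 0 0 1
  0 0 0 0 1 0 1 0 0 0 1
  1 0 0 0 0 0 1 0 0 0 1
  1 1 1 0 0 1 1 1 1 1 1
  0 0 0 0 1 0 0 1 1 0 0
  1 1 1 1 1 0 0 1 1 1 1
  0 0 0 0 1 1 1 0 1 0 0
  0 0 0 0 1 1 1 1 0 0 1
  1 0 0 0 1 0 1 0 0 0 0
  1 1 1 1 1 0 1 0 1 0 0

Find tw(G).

3

A width-3 tree decomposition is:
Bags: B1 = {5, 7, 8, 9}  B2 = {5, 7, 9, 11}  B3 = {1, 5, 7, 11}  B4 = {3, 5, 7, 11}  B5 = {1, 4, 7, 11}  B6 = {5, 6, 8, 9}  B7 = {1, 5, 7, 10}  B8 = {2, 5, 7, 11}
Tree: B1–B2, B2–B3, B2–B4, B3–B5, B1–B6, B3–B7, B3–B8
Each bag holds 4 vertices, so the decomposition has width 3, which upper-bounds the treewidth. On the other hand G contains the 4-clique {1, 4, 7, 11}. A clique must lie in a single bag of any decomposition, so no decomposition can have width below 3. Therefore the treewidth is 3.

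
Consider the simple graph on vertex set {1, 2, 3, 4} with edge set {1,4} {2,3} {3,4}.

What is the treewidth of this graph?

1

A width-1 tree decomposition is:
Bags: B1 = {2, 3}  B2 = {3, 4}  B3 = {1, 4}
Tree: B1–B2, B2–B3
Every bag has size at most 2, so the width is 2 − 1 = 1 and tw(G) ≤ 1. Since G has at least one edge (e.g. 2–3), it is not an edgeless graph, so tw(G) ≥ 1. The upper and lower bounds meet at 1, so that is the treewidth.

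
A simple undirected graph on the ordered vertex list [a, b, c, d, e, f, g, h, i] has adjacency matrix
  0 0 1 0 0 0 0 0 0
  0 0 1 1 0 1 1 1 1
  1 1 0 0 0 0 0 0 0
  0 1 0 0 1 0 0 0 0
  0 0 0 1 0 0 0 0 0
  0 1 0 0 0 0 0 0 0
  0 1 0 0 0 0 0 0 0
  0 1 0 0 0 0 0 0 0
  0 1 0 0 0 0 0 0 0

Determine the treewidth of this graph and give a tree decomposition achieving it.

Treewidth 1.
One such decomposition:
Bags: B1 = {b, d}  B2 = {b, g}  B3 = {b, f}  B4 = {b, c}  B5 = {b, h}  B6 = {d, e}  B7 = {b, i}  B8 = {a, c}
Tree: B1–B2, B2–B3, B1–B4, B3–B5, B1–B6, B2–B7, B4–B8

Every bag has size at most 2, so the width is 2 − 1 = 1 and tw(G) ≤ 1. Since G has at least one edge (e.g. d–b), it is not an edgeless graph, so tw(G) ≥ 1. Hence tw(G) = 1 exactly.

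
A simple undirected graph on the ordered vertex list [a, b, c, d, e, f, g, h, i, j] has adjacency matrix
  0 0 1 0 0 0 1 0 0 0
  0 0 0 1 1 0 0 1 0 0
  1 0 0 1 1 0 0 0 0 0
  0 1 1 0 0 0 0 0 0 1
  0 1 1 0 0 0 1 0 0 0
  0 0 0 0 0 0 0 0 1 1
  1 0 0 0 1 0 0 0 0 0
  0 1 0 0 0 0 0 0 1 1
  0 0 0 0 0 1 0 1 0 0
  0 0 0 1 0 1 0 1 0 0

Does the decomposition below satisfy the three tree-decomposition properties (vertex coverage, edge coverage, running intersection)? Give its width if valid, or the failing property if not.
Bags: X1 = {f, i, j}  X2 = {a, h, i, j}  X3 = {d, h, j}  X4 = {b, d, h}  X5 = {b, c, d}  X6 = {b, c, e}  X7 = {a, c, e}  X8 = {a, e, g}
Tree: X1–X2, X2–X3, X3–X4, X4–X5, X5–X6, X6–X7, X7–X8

No — bags containing vertex a are not connected in the tree.

A tree decomposition must satisfy three properties: every vertex lies in some bag; for every edge, both endpoints lie together in some bag; and for every vertex, the bags containing it form a connected subtree. Here bags containing vertex a are not connected in the tree, so the decomposition is invalid.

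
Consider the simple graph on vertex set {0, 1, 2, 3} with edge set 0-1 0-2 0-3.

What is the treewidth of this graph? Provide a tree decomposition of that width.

Treewidth 1.
One such decomposition:
Bags: B1 = {0, 3}  B2 = {0, 1}  B3 = {0, 2}
Tree: B1–B2, B2–B3

Every bag has size at most 2, so the width is 2 − 1 = 1 and tw(G) ≤ 1. Since G has at least one edge (e.g. 0–3), it is not an edgeless graph, so tw(G) ≥ 1. Combining the bounds, tw(G) = 1.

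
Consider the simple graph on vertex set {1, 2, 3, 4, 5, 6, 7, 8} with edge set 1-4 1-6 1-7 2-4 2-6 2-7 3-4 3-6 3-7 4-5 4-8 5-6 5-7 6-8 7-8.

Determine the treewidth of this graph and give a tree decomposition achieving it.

Treewidth 3.
One optimal decomposition is:
Bags: B1 = {4, 5, 6, 7}  B2 = {1, 4, 6, 7}  B3 = {4, 6, 7, 8}  B4 = {3, 4, 6, 7}  B5 = {2, 4, 6, 7}
Tree: B1–B2, B2–B3, B3–B4, B4–B5

The largest bag has 4 vertices, giving width 3; this decomposition certifies tw(G) ≤ 3. For the lower bound: the 4 vertex sets {4,5}, {1,7}, {6}, {8} are disjoint, each induces a connected subgraph, and every pair is joined by at least one edge of G. Contracting each set to a single vertex therefore yields K_{4} as a minor, and since treewidth is minor-monotone, tw(G) ≥ tw(K_{4}) = 3. Hence tw(G) = 3 exactly.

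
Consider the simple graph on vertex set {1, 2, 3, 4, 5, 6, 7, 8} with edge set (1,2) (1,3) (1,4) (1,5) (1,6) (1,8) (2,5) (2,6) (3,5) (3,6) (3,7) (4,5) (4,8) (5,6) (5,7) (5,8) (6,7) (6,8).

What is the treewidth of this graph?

A width-3 tree decomposition is:
Bags: B1 = {1, 5, 6, 8}  B2 = {1, 4, 5, 8}  B3 = {1, 3, 5, 6}  B4 = {1, 2, 5, 6}  B5 = {3, 5, 6, 7}
Tree: B1–B2, B1–B3, B1–B4, B3–B5
Each bag holds 4 vertices, so the decomposition has width 3, which upper-bounds the treewidth. On the other hand G contains the 4-clique {1, 4, 5, 8}. A clique must lie in a single bag of any decomposition, so no decomposition can have width below 3. Hence tw(G) = 3 exactly.

3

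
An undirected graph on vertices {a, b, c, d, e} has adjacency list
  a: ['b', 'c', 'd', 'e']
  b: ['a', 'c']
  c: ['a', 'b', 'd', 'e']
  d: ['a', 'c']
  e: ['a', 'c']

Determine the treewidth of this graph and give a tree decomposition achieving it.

The largest bag has 3 vertices, giving width 2; this decomposition certifies tw(G) ≤ 2. Conversely, {a, c, d} is a clique of size 3, and the vertices of any clique must share a bag in every tree decomposition; so some bag has ≥ 3 vertices and tw(G) ≥ 2. Combining the bounds, tw(G) = 2.

Treewidth 2.
One such decomposition:
Bags: B1 = {a, b, c}  B2 = {a, c, d}  B3 = {a, c, e}
Tree: B1–B2, B1–B3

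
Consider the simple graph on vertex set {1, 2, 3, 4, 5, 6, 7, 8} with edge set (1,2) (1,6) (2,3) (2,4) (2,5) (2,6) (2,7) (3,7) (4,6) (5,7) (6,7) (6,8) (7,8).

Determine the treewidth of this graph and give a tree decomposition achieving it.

The largest bag has 3 vertices, giving width 2; this decomposition certifies tw(G) ≤ 2. Conversely, {6, 7, 8} is a clique of size 3, and the vertices of any clique must share a bag in every tree decomposition; so some bag has ≥ 3 vertices and tw(G) ≥ 2. Hence tw(G) = 2 exactly.

Treewidth 2.
One such decomposition:
Bags: B1 = {2, 6, 7}  B2 = {6, 7, 8}  B3 = {2, 5, 7}  B4 = {2, 4, 6}  B5 = {2, 3, 7}  B6 = {1, 2, 6}
Tree: B1–B2, B1–B3, B1–B4, B1–B5, B4–B6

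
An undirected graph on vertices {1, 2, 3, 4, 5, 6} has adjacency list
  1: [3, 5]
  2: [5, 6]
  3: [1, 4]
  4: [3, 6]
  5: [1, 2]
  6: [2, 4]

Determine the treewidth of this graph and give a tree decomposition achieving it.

Each bag holds 3 vertices, so the decomposition has width 2, which upper-bounds the treewidth. The edges 2–5–1–3–4–6–2 form a cycle, so G is not a tree and its treewidth is at least 2. Hence tw(G) = 2 exactly.

Treewidth 2.
One optimal decomposition is:
Bags: B1 = {1, 2, 5}  B2 = {1, 2, 3}  B3 = {2, 3, 4}  B4 = {2, 4, 6}
Tree: B1–B2, B2–B3, B3–B4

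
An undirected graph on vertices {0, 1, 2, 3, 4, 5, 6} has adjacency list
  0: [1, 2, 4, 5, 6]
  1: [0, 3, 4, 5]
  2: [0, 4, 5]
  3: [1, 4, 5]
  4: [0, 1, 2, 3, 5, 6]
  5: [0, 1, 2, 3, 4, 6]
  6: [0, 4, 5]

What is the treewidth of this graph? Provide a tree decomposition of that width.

Each bag holds 4 vertices, so the decomposition has width 3, which upper-bounds the treewidth. Conversely, {0, 1, 4, 5} is a clique of size 4, and the vertices of any clique must share a bag in every tree decomposition; so some bag has ≥ 4 vertices and tw(G) ≥ 3. Hence tw(G) = 3 exactly.

Treewidth 3.
One optimal decomposition is:
Bags: B1 = {0, 2, 4, 5}  B2 = {0, 1, 4, 5}  B3 = {1, 3, 4, 5}  B4 = {0, 4, 5, 6}
Tree: B1–B2, B2–B3, B1–B4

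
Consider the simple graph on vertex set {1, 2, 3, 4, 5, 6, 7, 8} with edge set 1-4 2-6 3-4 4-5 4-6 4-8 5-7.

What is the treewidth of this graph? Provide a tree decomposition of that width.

Treewidth 1.
One such decomposition:
Bags: B1 = {4, 6}  B2 = {3, 4}  B3 = {4, 5}  B4 = {2, 6}  B5 = {1, 4}  B6 = {4, 8}  B7 = {5, 7}
Tree: B1–B2, B1–B3, B1–B4, B3–B5, B3–B6, B3–B7

The largest bag has 2 vertices, giving width 1; this decomposition certifies tw(G) ≤ 1. G has an edge, so its treewidth is at least 1. Combining the bounds, tw(G) = 1.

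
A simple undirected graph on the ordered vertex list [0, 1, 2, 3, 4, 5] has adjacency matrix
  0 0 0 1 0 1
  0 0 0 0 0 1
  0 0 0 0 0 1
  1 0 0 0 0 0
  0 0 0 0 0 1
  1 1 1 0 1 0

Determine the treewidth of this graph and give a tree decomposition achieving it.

Every bag has size at most 2, so the width is 2 − 1 = 1 and tw(G) ≤ 1. Any graph with an edge has treewidth ≥ 1, and G has the edge 2–5. The upper and lower bounds meet at 1, so that is the treewidth.

Treewidth 1.
One optimal decomposition is:
Bags: B1 = {2, 5}  B2 = {1, 5}  B3 = {4, 5}  B4 = {0, 5}  B5 = {0, 3}
Tree: B1–B2, B1–B3, B3–B4, B4–B5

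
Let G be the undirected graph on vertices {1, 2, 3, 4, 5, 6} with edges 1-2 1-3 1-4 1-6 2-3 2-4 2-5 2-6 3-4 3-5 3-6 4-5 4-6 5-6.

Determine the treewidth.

4

A width-4 tree decomposition is:
Bags: B1 = {2, 3, 4, 5, 6}  B2 = {1, 2, 3, 4, 6}
Tree: B1–B2
Each bag holds 5 vertices, so the decomposition has width 4, which upper-bounds the treewidth. For the lower bound, the 5 vertices {1, 2, 3, 4, 6} are pairwise adjacent, and any tree decomposition puts a clique entirely inside one bag — forcing width ≥ 4. Hence tw(G) = 4 exactly.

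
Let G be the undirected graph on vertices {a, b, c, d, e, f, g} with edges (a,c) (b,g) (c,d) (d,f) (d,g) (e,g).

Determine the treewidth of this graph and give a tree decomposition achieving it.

Treewidth 1.
One such decomposition:
Bags: B1 = {a, c}  B2 = {c, d}  B3 = {d, g}  B4 = {e, g}  B5 = {b, g}  B6 = {d, f}
Tree: B1–B2, B2–B3, B3–B4, B4–B5, B2–B6

The largest bag has 2 vertices, giving width 1; this decomposition certifies tw(G) ≤ 1. Since G has at least one edge (e.g. a–c), it is not an edgeless graph, so tw(G) ≥ 1. Therefore the treewidth is 1.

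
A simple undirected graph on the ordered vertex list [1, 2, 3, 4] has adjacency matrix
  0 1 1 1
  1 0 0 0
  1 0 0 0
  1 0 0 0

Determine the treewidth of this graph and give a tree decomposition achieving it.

Treewidth 1.
Bags: B1 = {1, 2}  B2 = {1, 4}  B3 = {1, 3}
Tree: B1–B2, B2–B3

Each bag holds 2 vertices, so the decomposition has width 1, which upper-bounds the treewidth. G has an edge, so its treewidth is at least 1. Hence tw(G) = 1 exactly.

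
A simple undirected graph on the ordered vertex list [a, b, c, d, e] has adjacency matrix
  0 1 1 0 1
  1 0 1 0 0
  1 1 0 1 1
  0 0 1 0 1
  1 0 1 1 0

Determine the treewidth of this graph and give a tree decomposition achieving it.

Each bag holds 3 vertices, so the decomposition has width 2, which upper-bounds the treewidth. Conversely, {c, d, e} is a clique of size 3, and the vertices of any clique must share a bag in every tree decomposition; so some bag has ≥ 3 vertices and tw(G) ≥ 2. Combining the bounds, tw(G) = 2.

Treewidth 2.
One such decomposition:
Bags: B1 = {a, c, e}  B2 = {a, b, c}  B3 = {c, d, e}
Tree: B1–B2, B1–B3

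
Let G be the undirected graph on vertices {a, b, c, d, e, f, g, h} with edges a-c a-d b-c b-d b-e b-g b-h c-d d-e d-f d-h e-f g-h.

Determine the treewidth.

2

A width-2 tree decomposition is:
Bags: B1 = {b, c, d}  B2 = {b, d, e}  B3 = {b, d, h}  B4 = {b, g, h}  B5 = {a, c, d}  B6 = {d, e, f}
Tree: B1–B2, B2–B3, B3–B4, B1–B5, B2–B6
Each bag holds 3 vertices, so the decomposition has width 2, which upper-bounds the treewidth. Conversely, {a, c, d} is a clique of size 3, and the vertices of any clique must share a bag in every tree decomposition; so some bag has ≥ 3 vertices and tw(G) ≥ 2. Therefore the treewidth is 2.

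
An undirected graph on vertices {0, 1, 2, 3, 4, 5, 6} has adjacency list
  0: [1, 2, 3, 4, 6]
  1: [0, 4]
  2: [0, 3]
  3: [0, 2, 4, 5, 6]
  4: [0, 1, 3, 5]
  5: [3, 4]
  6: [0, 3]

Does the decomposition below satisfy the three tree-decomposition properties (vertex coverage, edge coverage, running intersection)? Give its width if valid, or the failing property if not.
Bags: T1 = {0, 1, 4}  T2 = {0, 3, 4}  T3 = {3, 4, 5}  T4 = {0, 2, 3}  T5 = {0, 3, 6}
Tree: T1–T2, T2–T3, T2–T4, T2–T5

Yes; width 2.

Vertex coverage: the bags together contain {0, 1, 2, 3, 4, 5, 6}, the full vertex set. Edge coverage: each edge of G has both endpoints in at least one bag. Running intersection: for every vertex, the bags containing it form a connected subtree. All three properties hold, so this is a valid tree decomposition of width max|bag| − 1 = 2, and hence tw(G) ≤ 2.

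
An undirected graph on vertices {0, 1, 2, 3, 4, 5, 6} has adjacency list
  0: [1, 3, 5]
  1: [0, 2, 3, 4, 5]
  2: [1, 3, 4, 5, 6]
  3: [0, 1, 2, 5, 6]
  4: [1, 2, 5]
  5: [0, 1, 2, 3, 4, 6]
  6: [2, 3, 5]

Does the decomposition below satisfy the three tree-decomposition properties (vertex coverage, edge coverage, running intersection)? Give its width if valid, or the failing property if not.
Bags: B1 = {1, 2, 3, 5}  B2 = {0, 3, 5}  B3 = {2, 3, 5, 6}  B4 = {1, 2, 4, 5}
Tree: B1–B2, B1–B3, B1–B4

A tree decomposition must satisfy three properties: every vertex lies in some bag; for every edge, both endpoints lie together in some bag; and for every vertex, the bags containing it form a connected subtree. Here edge (1,0) lies in no bag, so the decomposition is invalid.

No — edge (1,0) lies in no bag.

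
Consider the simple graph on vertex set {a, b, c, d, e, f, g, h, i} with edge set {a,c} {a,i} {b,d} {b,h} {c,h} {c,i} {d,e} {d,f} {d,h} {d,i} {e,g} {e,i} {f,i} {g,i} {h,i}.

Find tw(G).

2

A width-2 tree decomposition is:
Bags: B1 = {d, h, i}  B2 = {d, e, i}  B3 = {c, h, i}  B4 = {a, c, i}  B5 = {b, d, h}  B6 = {e, g, i}  B7 = {d, f, i}
Tree: B1–B2, B1–B3, B3–B4, B1–B5, B2–B6, B2–B7
Each bag holds 3 vertices, so the decomposition has width 2, which upper-bounds the treewidth. Conversely, {b, d, h} is a clique of size 3, and the vertices of any clique must share a bag in every tree decomposition; so some bag has ≥ 3 vertices and tw(G) ≥ 2. Hence tw(G) = 2 exactly.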